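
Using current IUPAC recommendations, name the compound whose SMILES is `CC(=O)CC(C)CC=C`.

4-methylhept-6-en-2-one

The longest carbon chain that includes the carbonyl and the multiple bond has 7 carbons, so the parent hydride is heptane.
The highest-priority functional group is a ketone (C=O on an internal carbon), so the name ends in -one.
There is one C=C double bond, indicated by the ending -ene.
The numbering direction is chosen so that numbering from this end puts the carbonyl group at C-2 rather than C-6.
That gives the carbonyl at C-2; the double bond between C-6 and C-7; a methyl group at C-4.
The name is 4-methylhept-6-en-2-one.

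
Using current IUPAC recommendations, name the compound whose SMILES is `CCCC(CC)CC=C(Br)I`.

Counting along the main chain through the multiple bond gives 7 carbons: the parent is heptane.
The chain contains a C=C double bond, so the unsaturation ending is -ene.
The numbering direction is chosen so that numbering from this end puts the double bond at C-1 rather than C-6.
This places the double bond between C-1 and C-2; a bromo group at C-1; an ethyl group at C-4; an iodo group at C-1.
Substituent prefixes are cited in alphabetical order (multiplying prefixes like di-/tri- are ignored for ordering).
Assembling the pieces gives 1-bromo-4-ethyl-1-iodohept-1-ene.

1-bromo-4-ethyl-1-iodohept-1-ene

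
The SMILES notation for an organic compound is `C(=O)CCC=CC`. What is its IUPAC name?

The longest chain bearing the –CHO group and the multiple bond is 6 carbons long (hexane).
The principal characteristic group is an aldehyde (terminal –CHO), named with the suffix -al.
There is one C=C double bond, indicated by the ending -ene.
Choose the numbering such that the aldehyde carbon is C-1 by definition.
This places the double bond between C-4 and C-5.
Putting it together: hex-4-enal.

hex-4-enal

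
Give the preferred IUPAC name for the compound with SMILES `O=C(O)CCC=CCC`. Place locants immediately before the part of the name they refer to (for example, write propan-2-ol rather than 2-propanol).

hept-4-enoic acid

Counting along the main chain through the –COOH group and the multiple bond gives 7 carbons: the parent is heptane.
The principal characteristic group is a carboxylic acid (terminal –COOH), named with the suffix -oic acid.
There is one C=C double bond, indicated by the ending -ene.
Number the chain so that the carboxylic acid carbon is C-1 by definition.
That gives the double bond between C-4 and C-5.
Putting it together: hept-4-enoic acid.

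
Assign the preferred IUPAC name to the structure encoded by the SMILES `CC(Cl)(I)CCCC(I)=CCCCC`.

The longest carbon chain that includes the multiple bond has 11 carbons, so the parent hydride is undecane.
A C=C double bond in the chain gives the infix -ene-.
Number the chain so that numbering from this end puts the double bond at C-5 rather than C-6.
With this numbering: the double bond between C-5 and C-6; a chloro group at C-10; iodo groups at C-6 and C-10.
The substituents are ordered alphabetically, ignoring any di-/tri- multipliers.
The name is 10-chloro-6,10-diiodoundec-5-ene.

10-chloro-6,10-diiodoundec-5-ene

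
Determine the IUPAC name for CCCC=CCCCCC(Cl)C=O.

The longest carbon chain that includes the –CHO group and the multiple bond has 11 carbons, so the parent hydride is undecane.
The highest-priority functional group is an aldehyde (terminal –CHO), so the name ends in -al.
The chain contains a C=C double bond, so the unsaturation ending is -ene.
Choose the numbering such that the aldehyde carbon is C-1 by definition.
That gives the double bond between C-7 and C-8; a chloro group at C-2.
Assembling the pieces gives 2-chloroundec-7-enal.

2-chloroundec-7-enal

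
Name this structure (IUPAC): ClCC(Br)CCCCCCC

2-bromo-1-chlorononane

The longest continuous carbon chain has 9 atoms, so the parent hydride is nonane.
The numbering direction is chosen so that the substituent locant set {1,2} is lower than {8,9} at the first point of difference.
This places a bromo group at C-2; a chloro group at C-1.
The substituents are ordered alphabetically, ignoring any di-/tri- multipliers.
Assembling the pieces gives 2-bromo-1-chlorononane.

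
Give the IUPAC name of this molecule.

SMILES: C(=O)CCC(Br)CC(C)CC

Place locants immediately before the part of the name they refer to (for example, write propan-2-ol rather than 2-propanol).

The longest chain bearing the –CHO group is 8 carbons long (octane).
The principal characteristic group is an aldehyde (terminal –CHO), named with the suffix -al.
Number the chain so that the aldehyde carbon is C-1 by definition.
With this numbering: a bromo group at C-4; a methyl group at C-6.
Prefixes are listed alphabetically: bromo, methyl.
The name is 4-bromo-6-methyloctanal.

4-bromo-6-methyloctanal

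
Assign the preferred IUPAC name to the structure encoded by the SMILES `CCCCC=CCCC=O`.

non-4-enal

The longest carbon chain that includes the –CHO group and the multiple bond has 9 carbons, so the parent hydride is nonane.
The highest-priority functional group is an aldehyde (terminal –CHO), so the name ends in -al.
A C=C double bond in the chain gives the infix -ene-.
The numbering direction is chosen so that the aldehyde carbon is C-1 by definition.
That gives the double bond between C-4 and C-5.
The name is non-4-enal.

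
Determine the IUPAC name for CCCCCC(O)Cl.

The longest carbon chain that includes the –OH group has 6 carbons, so the parent hydride is hexane.
An alcohol (–OH) is the principal characteristic group, giving the suffix -ol.
Choose the numbering such that numbering from this end puts the hydroxyl group at C-1 rather than C-6.
That gives the hydroxyl at C-1; a chloro group at C-1.
Putting it together: 1-chlorohexan-1-ol.

1-chlorohexan-1-ol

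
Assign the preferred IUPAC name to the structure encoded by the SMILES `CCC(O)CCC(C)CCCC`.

The longest chain bearing the –OH group is 10 carbons long (decane).
The principal characteristic group is an alcohol (–OH), named with the suffix -ol.
Choose the numbering such that numbering from this end puts the hydroxyl group at C-3 rather than C-8.
This places the hydroxyl at C-3; a methyl group at C-6.
Putting it together: 6-methyldecan-3-ol.

6-methyldecan-3-ol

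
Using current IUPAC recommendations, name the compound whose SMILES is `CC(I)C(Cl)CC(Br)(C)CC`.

The longest carbon chain is 7 atoms: the parent is heptane.
The numbering direction is chosen so that the substituent locant set {2,3,5,5} is lower than {3,3,5,6} at the first point of difference.
This places a bromo group at C-5; a chloro group at C-3; an iodo group at C-2; a methyl group at C-5.
Prefixes are listed alphabetically: bromo, chloro, iodo, methyl.
Assembling the pieces gives 5-bromo-3-chloro-2-iodo-5-methylheptane.

5-bromo-3-chloro-2-iodo-5-methylheptane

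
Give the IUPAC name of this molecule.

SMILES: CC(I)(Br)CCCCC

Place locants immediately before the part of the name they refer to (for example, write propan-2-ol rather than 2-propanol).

The longest continuous carbon chain has 7 atoms, so the parent hydride is heptane.
The numbering direction is chosen so that the substituent locant set {2,2} is lower than {6,6} at the first point of difference.
This places a bromo group at C-2; an iodo group at C-2.
Substituent prefixes are cited in alphabetical order (multiplying prefixes like di-/tri- are ignored for ordering).
Putting it together: 2-bromo-2-iodoheptane.

2-bromo-2-iodoheptane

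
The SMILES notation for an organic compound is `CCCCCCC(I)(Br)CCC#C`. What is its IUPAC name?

The longest chain bearing the multiple bond is 11 carbons long (undecane).
The chain contains a C≡C triple bond, so the unsaturation ending is -yne.
Number the chain so that numbering from this end puts the triple bond at C-1 rather than C-10.
With this numbering: the triple bond between C-1 and C-2; a bromo group at C-5; an iodo group at C-5.
Prefixes are listed alphabetically: bromo, iodo.
Assembling the pieces gives 5-bromo-5-iodoundec-1-yne.

5-bromo-5-iodoundec-1-yne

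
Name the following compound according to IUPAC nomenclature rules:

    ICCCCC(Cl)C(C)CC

The parent chain contains 8 carbons (octane).
Choose the numbering such that the substituent locant set {1,5,6} is lower than {3,4,8} at the first point of difference.
That gives a chloro group at C-5; an iodo group at C-1; a methyl group at C-6.
The substituents are ordered alphabetically, ignoring any di-/tri- multipliers.
Putting it together: 5-chloro-1-iodo-6-methyloctane.

5-chloro-1-iodo-6-methyloctane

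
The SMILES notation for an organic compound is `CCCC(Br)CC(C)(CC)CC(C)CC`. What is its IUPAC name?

7-bromo-5-ethyl-3,5-dimethyldecane

The longest carbon chain is 10 atoms: the parent is decane.
Choose the numbering such that the substituent locant set {3,5,5,7} is lower than {4,6,6,8} at the first point of difference.
This places a bromo group at C-7; an ethyl group at C-5; methyl groups at C-3 and C-5.
The substituents are ordered alphabetically, ignoring any di-/tri- multipliers.
Putting it together: 7-bromo-5-ethyl-3,5-dimethyldecane.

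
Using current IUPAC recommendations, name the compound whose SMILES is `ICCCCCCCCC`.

The longest carbon chain is 9 atoms: the parent is nonane.
The numbering direction is chosen so that the substituent locant set {1} is lower than {9} at the first point of difference.
That gives an iodo group at C-1.
Putting it together: 1-iodononane.

1-iodononane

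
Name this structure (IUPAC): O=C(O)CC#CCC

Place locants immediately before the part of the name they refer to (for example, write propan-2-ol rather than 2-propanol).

hex-3-ynoic acid

The longest carbon chain that includes the –COOH group and the multiple bond has 6 carbons, so the parent hydride is hexane.
The highest-priority functional group is a carboxylic acid (terminal –COOH), so the name ends in -oic acid.
A C≡C triple bond in the chain gives the infix -yne-.
The numbering direction is chosen so that the carboxylic acid carbon is C-1 by definition.
That gives the triple bond between C-3 and C-4.
The name is hex-3-ynoic acid.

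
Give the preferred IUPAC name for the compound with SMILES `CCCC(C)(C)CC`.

3,3-dimethylhexane

The longest carbon chain is 6 atoms: the parent is hexane.
Number the chain so that the substituent locant set {3,3} is lower than {4,4} at the first point of difference.
With this numbering: two methyl groups at C-3.
The name is 3,3-dimethylhexane.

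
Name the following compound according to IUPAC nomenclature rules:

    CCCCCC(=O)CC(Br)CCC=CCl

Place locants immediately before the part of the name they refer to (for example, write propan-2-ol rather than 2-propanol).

8-bromo-12-chlorododec-11-en-6-one

The longest carbon chain that includes the carbonyl and the multiple bond has 12 carbons, so the parent hydride is dodecane.
The principal characteristic group is a ketone (C=O on an internal carbon), named with the suffix -one.
The chain contains a C=C double bond, so the unsaturation ending is -ene.
The numbering direction is chosen so that numbering from this end puts the carbonyl group at C-6 rather than C-7.
That gives the carbonyl at C-6; the double bond between C-11 and C-12; a bromo group at C-8; a chloro group at C-12.
Substituent prefixes are cited in alphabetical order (multiplying prefixes like di-/tri- are ignored for ordering).
Putting it together: 8-bromo-12-chlorododec-11-en-6-one.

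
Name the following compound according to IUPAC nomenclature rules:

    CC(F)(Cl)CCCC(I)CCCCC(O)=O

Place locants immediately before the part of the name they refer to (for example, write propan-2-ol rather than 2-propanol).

The longest chain bearing the –COOH group is 11 carbons long (undecane).
The highest-priority functional group is a carboxylic acid (terminal –COOH), so the name ends in -oic acid.
Choose the numbering such that the carboxylic acid carbon is C-1 by definition.
With this numbering: a chloro group at C-10; a fluoro group at C-10; an iodo group at C-6.
The substituents are ordered alphabetically, ignoring any di-/tri- multipliers.
Assembling the pieces gives 10-chloro-10-fluoro-6-iodoundecanoic acid.

10-chloro-10-fluoro-6-iodoundecanoic acid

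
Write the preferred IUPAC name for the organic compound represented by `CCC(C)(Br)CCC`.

The parent chain contains 6 carbons (hexane).
Number the chain so that the substituent locant set {3,3} is lower than {4,4} at the first point of difference.
With this numbering: a bromo group at C-3; a methyl group at C-3.
The substituents are ordered alphabetically, ignoring any di-/tri- multipliers.
Assembling the pieces gives 3-bromo-3-methylhexane.

3-bromo-3-methylhexane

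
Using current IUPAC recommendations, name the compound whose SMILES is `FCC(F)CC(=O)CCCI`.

Counting along the main chain through the carbonyl gives 7 carbons: the parent is heptane.
A ketone (C=O on an internal carbon) is the principal characteristic group, giving the suffix -one.
Choose the numbering such that the substituent locant set {1,2,7} is lower than {1,6,7} at the first point of difference.
That gives the carbonyl at C-4; fluoro groups at C-1 and C-2; an iodo group at C-7.
Prefixes are listed alphabetically: fluoro, iodo.
Assembling the pieces gives 1,2-difluoro-7-iodoheptan-4-one.

1,2-difluoro-7-iodoheptan-4-one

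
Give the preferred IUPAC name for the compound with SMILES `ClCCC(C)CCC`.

The longest carbon chain is 6 atoms: the parent is hexane.
Choose the numbering such that the substituent locant set {1,3} is lower than {4,6} at the first point of difference.
This places a chloro group at C-1; a methyl group at C-3.
The substituents are ordered alphabetically, ignoring any di-/tri- multipliers.
Assembling the pieces gives 1-chloro-3-methylhexane.

1-chloro-3-methylhexane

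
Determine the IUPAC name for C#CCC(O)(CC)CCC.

The longest chain bearing the –OH group and the multiple bond is 7 carbons long (heptane).
The highest-priority functional group is an alcohol (–OH), so the name ends in -ol.
The chain contains a C≡C triple bond, so the unsaturation ending is -yne.
The numbering direction is chosen so that numbering from this end puts the triple bond at C-1 rather than C-6.
This places the hydroxyl at C-4; the triple bond between C-1 and C-2; an ethyl group at C-4.
Assembling the pieces gives 4-ethylhept-1-yn-4-ol.

4-ethylhept-1-yn-4-ol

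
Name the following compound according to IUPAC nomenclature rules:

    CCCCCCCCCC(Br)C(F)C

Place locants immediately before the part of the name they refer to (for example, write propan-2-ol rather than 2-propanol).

The longest continuous carbon chain has 12 atoms, so the parent hydride is dodecane.
Choose the numbering such that the substituent locant set {2,3} is lower than {10,11} at the first point of difference.
With this numbering: a bromo group at C-3; a fluoro group at C-2.
Substituent prefixes are cited in alphabetical order (multiplying prefixes like di-/tri- are ignored for ordering).
Putting it together: 3-bromo-2-fluorododecane.

3-bromo-2-fluorododecane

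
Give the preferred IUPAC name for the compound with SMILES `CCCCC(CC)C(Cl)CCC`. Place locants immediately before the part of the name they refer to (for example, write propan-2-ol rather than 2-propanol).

The longest carbon chain is 9 atoms: the parent is nonane.
Number the chain so that the substituent locant set {4,5} is lower than {5,6} at the first point of difference.
That gives a chloro group at C-4; an ethyl group at C-5.
Prefixes are listed alphabetically: chloro, ethyl.
Putting it together: 4-chloro-5-ethylnonane.

4-chloro-5-ethylnonane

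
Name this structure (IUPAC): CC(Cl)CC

The longest carbon chain is 4 atoms: the parent is butane.
Number the chain so that the substituent locant set {2} is lower than {3} at the first point of difference.
This places a chloro group at C-2.
Putting it together: 2-chlorobutane.

2-chlorobutane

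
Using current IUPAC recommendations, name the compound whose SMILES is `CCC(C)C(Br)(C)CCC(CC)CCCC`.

4-bromo-7-ethyl-3,4-dimethylundecane

The longest carbon chain is 11 atoms: the parent is undecane.
Number the chain so that the substituent locant set {3,4,4,7} is lower than {5,8,8,9} at the first point of difference.
This places a bromo group at C-4; an ethyl group at C-7; methyl groups at C-3 and C-4.
The substituents are ordered alphabetically, ignoring any di-/tri- multipliers.
The name is 4-bromo-7-ethyl-3,4-dimethylundecane.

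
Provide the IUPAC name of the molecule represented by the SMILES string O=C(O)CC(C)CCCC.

3-methylheptanoic acid

The longest carbon chain that includes the –COOH group has 7 carbons, so the parent hydride is heptane.
The highest-priority functional group is a carboxylic acid (terminal –COOH), so the name ends in -oic acid.
Choose the numbering such that the carboxylic acid carbon is C-1 by definition.
That gives a methyl group at C-3.
Assembling the pieces gives 3-methylheptanoic acid.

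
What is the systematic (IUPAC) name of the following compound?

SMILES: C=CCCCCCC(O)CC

dec-9-en-3-ol

The longest chain bearing the –OH group and the multiple bond is 10 carbons long (decane).
The highest-priority functional group is an alcohol (–OH), so the name ends in -ol.
There is one C=C double bond, indicated by the ending -ene.
Number the chain so that numbering from this end puts the hydroxyl group at C-3 rather than C-8.
This places the hydroxyl at C-3; the double bond between C-9 and C-10.
The name is dec-9-en-3-ol.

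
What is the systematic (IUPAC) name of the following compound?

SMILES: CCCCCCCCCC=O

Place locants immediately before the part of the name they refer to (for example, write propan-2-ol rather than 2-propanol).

decanal

The longest carbon chain that includes the –CHO group has 10 carbons, so the parent hydride is decane.
An aldehyde (terminal –CHO) is the principal characteristic group, giving the suffix -al.
Choose the numbering such that the aldehyde carbon is C-1 by definition.
The name is decanal.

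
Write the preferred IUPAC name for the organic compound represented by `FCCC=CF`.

1,4-difluorobut-1-ene

Counting along the main chain through the multiple bond gives 4 carbons: the parent is butane.
The chain contains a C=C double bond, so the unsaturation ending is -ene.
The numbering direction is chosen so that numbering from this end puts the double bond at C-1 rather than C-3.
That gives the double bond between C-1 and C-2; fluoro groups at C-1 and C-4.
Putting it together: 1,4-difluorobut-1-ene.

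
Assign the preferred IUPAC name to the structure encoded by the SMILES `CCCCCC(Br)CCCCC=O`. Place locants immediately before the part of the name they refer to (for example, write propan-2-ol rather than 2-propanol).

The longest carbon chain that includes the –CHO group has 11 carbons, so the parent hydride is undecane.
The highest-priority functional group is an aldehyde (terminal –CHO), so the name ends in -al.
Choose the numbering such that the aldehyde carbon is C-1 by definition.
This places a bromo group at C-6.
The name is 6-bromoundecanal.

6-bromoundecanal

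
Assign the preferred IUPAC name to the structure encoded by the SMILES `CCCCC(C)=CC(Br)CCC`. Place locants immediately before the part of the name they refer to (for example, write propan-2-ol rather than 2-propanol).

4-bromo-6-methyldec-5-ene

The longest chain bearing the multiple bond is 10 carbons long (decane).
A C=C double bond in the chain gives the infix -ene-.
The numbering direction is chosen so that the substituent locant set {4,6} is lower than {5,7} at the first point of difference.
With this numbering: the double bond between C-5 and C-6; a bromo group at C-4; a methyl group at C-6.
The substituents are ordered alphabetically, ignoring any di-/tri- multipliers.
Putting it together: 4-bromo-6-methyldec-5-ene.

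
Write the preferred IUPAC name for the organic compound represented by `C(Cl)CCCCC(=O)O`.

The longest carbon chain that includes the –COOH group has 6 carbons, so the parent hydride is hexane.
The highest-priority functional group is a carboxylic acid (terminal –COOH), so the name ends in -oic acid.
Number the chain so that the carboxylic acid carbon is C-1 by definition.
With this numbering: a chloro group at C-6.
Putting it together: 6-chlorohexanoic acid.

6-chlorohexanoic acid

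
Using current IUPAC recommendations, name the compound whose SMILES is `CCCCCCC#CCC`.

The longest chain bearing the multiple bond is 10 carbons long (decane).
The chain contains a C≡C triple bond, so the unsaturation ending is -yne.
The numbering direction is chosen so that numbering from this end puts the triple bond at C-3 rather than C-7.
That gives the triple bond between C-3 and C-4.
Putting it together: dec-3-yne.

dec-3-yne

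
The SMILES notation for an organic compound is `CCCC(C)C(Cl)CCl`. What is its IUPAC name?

1,2-dichloro-3-methylhexane

The longest continuous carbon chain has 6 atoms, so the parent hydride is hexane.
Choose the numbering such that the substituent locant set {1,2,3} is lower than {4,5,6} at the first point of difference.
With this numbering: chloro groups at C-1 and C-2; a methyl group at C-3.
Prefixes are listed alphabetically: chloro, methyl.
Assembling the pieces gives 1,2-dichloro-3-methylhexane.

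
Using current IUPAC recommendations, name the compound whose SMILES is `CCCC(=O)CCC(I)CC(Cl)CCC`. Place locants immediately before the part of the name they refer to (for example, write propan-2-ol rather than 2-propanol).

The longest chain bearing the carbonyl is 12 carbons long (dodecane).
The principal characteristic group is a ketone (C=O on an internal carbon), named with the suffix -one.
Number the chain so that numbering from this end puts the carbonyl group at C-4 rather than C-9.
This places the carbonyl at C-4; a chloro group at C-9; an iodo group at C-7.
The substituents are ordered alphabetically, ignoring any di-/tri- multipliers.
The name is 9-chloro-7-iodododecan-4-one.

9-chloro-7-iodododecan-4-one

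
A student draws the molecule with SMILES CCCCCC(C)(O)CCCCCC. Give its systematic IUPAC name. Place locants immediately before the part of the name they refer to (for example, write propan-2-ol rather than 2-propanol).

Counting along the main chain through the –OH group gives 12 carbons: the parent is dodecane.
The principal characteristic group is an alcohol (–OH), named with the suffix -ol.
Number the chain so that numbering from this end puts the hydroxyl group at C-6 rather than C-7.
This places the hydroxyl at C-6; a methyl group at C-6.
The name is 6-methyldodecan-6-ol.

6-methyldodecan-6-ol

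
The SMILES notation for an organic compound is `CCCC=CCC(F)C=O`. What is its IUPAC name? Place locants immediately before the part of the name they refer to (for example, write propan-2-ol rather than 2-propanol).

2-fluorooct-4-enal

The longest carbon chain that includes the –CHO group and the multiple bond has 8 carbons, so the parent hydride is octane.
The principal characteristic group is an aldehyde (terminal –CHO), named with the suffix -al.
The chain contains a C=C double bond, so the unsaturation ending is -ene.
Number the chain so that the aldehyde carbon is C-1 by definition.
That gives the double bond between C-4 and C-5; a fluoro group at C-2.
Putting it together: 2-fluorooct-4-enal.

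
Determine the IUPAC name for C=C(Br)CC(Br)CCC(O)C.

Counting along the main chain through the –OH group and the multiple bond gives 8 carbons: the parent is octane.
The principal characteristic group is an alcohol (–OH), named with the suffix -ol.
The chain contains a C=C double bond, so the unsaturation ending is -ene.
Number the chain so that numbering from this end puts the hydroxyl group at C-2 rather than C-7.
This places the hydroxyl at C-2; the double bond between C-7 and C-8; bromo groups at C-5 and C-7.
The name is 5,7-dibromooct-7-en-2-ol.

5,7-dibromooct-7-en-2-ol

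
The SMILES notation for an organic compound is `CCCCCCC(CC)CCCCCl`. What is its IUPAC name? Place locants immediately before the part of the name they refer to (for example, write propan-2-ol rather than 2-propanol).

The longest continuous carbon chain has 11 atoms, so the parent hydride is undecane.
Choose the numbering such that the substituent locant set {1,5} is lower than {7,11} at the first point of difference.
With this numbering: a chloro group at C-1; an ethyl group at C-5.
The substituents are ordered alphabetically, ignoring any di-/tri- multipliers.
Assembling the pieces gives 1-chloro-5-ethylundecane.

1-chloro-5-ethylundecane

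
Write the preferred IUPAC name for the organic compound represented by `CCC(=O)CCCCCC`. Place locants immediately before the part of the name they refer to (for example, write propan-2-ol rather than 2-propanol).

The longest chain bearing the carbonyl is 9 carbons long (nonane).
A ketone (C=O on an internal carbon) is the principal characteristic group, giving the suffix -one.
Number the chain so that numbering from this end puts the carbonyl group at C-3 rather than C-7.
With this numbering: the carbonyl at C-3.
Putting it together: nonan-3-one.

nonan-3-one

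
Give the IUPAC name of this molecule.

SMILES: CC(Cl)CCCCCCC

2-chlorononane

The parent chain contains 9 carbons (nonane).
The numbering direction is chosen so that the substituent locant set {2} is lower than {8} at the first point of difference.
This places a chloro group at C-2.
Putting it together: 2-chlorononane.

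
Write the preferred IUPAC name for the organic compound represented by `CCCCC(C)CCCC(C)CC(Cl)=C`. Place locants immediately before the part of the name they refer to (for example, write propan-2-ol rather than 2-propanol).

2-chloro-4,8-dimethyldodec-1-ene

The longest carbon chain that includes the multiple bond has 12 carbons, so the parent hydride is dodecane.
There is one C=C double bond, indicated by the ending -ene.
Choose the numbering such that numbering from this end puts the double bond at C-1 rather than C-11.
That gives the double bond between C-1 and C-2; a chloro group at C-2; methyl groups at C-4 and C-8.
The substituents are ordered alphabetically, ignoring any di-/tri- multipliers.
Assembling the pieces gives 2-chloro-4,8-dimethyldodec-1-ene.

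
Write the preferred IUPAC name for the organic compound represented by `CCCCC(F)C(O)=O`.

The longest carbon chain that includes the –COOH group has 6 carbons, so the parent hydride is hexane.
The highest-priority functional group is a carboxylic acid (terminal –COOH), so the name ends in -oic acid.
The numbering direction is chosen so that the carboxylic acid carbon is C-1 by definition.
With this numbering: a fluoro group at C-2.
The name is 2-fluorohexanoic acid.

2-fluorohexanoic acid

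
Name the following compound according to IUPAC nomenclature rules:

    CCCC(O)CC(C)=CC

Counting along the main chain through the –OH group and the multiple bond gives 8 carbons: the parent is octane.
The principal characteristic group is an alcohol (–OH), named with the suffix -ol.
There is one C=C double bond, indicated by the ending -ene.
Number the chain so that numbering from this end puts the hydroxyl group at C-4 rather than C-5.
That gives the hydroxyl at C-4; the double bond between C-6 and C-7; a methyl group at C-6.
Putting it together: 6-methyloct-6-en-4-ol.

6-methyloct-6-en-4-ol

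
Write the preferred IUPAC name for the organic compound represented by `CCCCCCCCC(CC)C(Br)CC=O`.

Counting along the main chain through the –CHO group gives 12 carbons: the parent is dodecane.
An aldehyde (terminal –CHO) is the principal characteristic group, giving the suffix -al.
Choose the numbering such that the aldehyde carbon is C-1 by definition.
With this numbering: a bromo group at C-3; an ethyl group at C-4.
The substituents are ordered alphabetically, ignoring any di-/tri- multipliers.
The name is 3-bromo-4-ethyldodecanal.

3-bromo-4-ethyldodecanal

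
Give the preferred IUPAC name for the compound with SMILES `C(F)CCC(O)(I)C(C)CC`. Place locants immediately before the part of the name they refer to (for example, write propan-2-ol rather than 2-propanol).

Counting along the main chain through the –OH group gives 7 carbons: the parent is heptane.
The highest-priority functional group is an alcohol (–OH), so the name ends in -ol.
Choose the numbering such that the substituent locant set {1,4,5} is lower than {3,4,7} at the first point of difference.
That gives the hydroxyl at C-4; a fluoro group at C-1; an iodo group at C-4; a methyl group at C-5.
Prefixes are listed alphabetically: fluoro, iodo, methyl.
The name is 1-fluoro-4-iodo-5-methylheptan-4-ol.

1-fluoro-4-iodo-5-methylheptan-4-ol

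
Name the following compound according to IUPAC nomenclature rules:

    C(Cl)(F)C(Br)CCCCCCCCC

The longest carbon chain is 11 atoms: the parent is undecane.
Choose the numbering such that the substituent locant set {1,1,2} is lower than {10,11,11} at the first point of difference.
This places a bromo group at C-2; a chloro group at C-1; a fluoro group at C-1.
Prefixes are listed alphabetically: bromo, chloro, fluoro.
Assembling the pieces gives 2-bromo-1-chloro-1-fluoroundecane.

2-bromo-1-chloro-1-fluoroundecane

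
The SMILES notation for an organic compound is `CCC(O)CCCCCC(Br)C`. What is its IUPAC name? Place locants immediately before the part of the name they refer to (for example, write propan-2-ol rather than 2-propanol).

9-bromodecan-3-ol

The longest chain bearing the –OH group is 10 carbons long (decane).
The principal characteristic group is an alcohol (–OH), named with the suffix -ol.
Number the chain so that numbering from this end puts the hydroxyl group at C-3 rather than C-8.
With this numbering: the hydroxyl at C-3; a bromo group at C-9.
Assembling the pieces gives 9-bromodecan-3-ol.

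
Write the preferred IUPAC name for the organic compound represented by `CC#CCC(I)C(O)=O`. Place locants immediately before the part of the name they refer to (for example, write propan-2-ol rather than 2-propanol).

2-iodohex-4-ynoic acid

The longest chain bearing the –COOH group and the multiple bond is 6 carbons long (hexane).
The principal characteristic group is a carboxylic acid (terminal –COOH), named with the suffix -oic acid.
A C≡C triple bond in the chain gives the infix -yne-.
The numbering direction is chosen so that the carboxylic acid carbon is C-1 by definition.
With this numbering: the triple bond between C-4 and C-5; an iodo group at C-2.
The name is 2-iodohex-4-ynoic acid.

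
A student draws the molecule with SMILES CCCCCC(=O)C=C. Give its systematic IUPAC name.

oct-1-en-3-one

Counting along the main chain through the carbonyl and the multiple bond gives 8 carbons: the parent is octane.
The principal characteristic group is a ketone (C=O on an internal carbon), named with the suffix -one.
The chain contains a C=C double bond, so the unsaturation ending is -ene.
The numbering direction is chosen so that numbering from this end puts the carbonyl group at C-3 rather than C-6.
That gives the carbonyl at C-3; the double bond between C-1 and C-2.
Putting it together: oct-1-en-3-one.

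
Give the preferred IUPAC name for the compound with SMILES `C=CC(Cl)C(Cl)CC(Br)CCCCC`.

6-bromo-3,4-dichloroundec-1-ene

Counting along the main chain through the multiple bond gives 11 carbons: the parent is undecane.
The chain contains a C=C double bond, so the unsaturation ending is -ene.
Number the chain so that numbering from this end puts the double bond at C-1 rather than C-10.
That gives the double bond between C-1 and C-2; a bromo group at C-6; chloro groups at C-3 and C-4.
The substituents are ordered alphabetically, ignoring any di-/tri- multipliers.
Assembling the pieces gives 6-bromo-3,4-dichloroundec-1-ene.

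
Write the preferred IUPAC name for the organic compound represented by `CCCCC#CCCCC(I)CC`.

The longest carbon chain that includes the multiple bond has 12 carbons, so the parent hydride is dodecane.
There is one C≡C triple bond, indicated by the ending -yne.
Number the chain so that numbering from this end puts the triple bond at C-5 rather than C-7.
That gives the triple bond between C-5 and C-6; an iodo group at C-10.
Putting it together: 10-iodododec-5-yne.

10-iodododec-5-yne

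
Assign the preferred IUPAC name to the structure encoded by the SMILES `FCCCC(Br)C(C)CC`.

4-bromo-1-fluoro-5-methylheptane

The longest carbon chain is 7 atoms: the parent is heptane.
Number the chain so that the substituent locant set {1,4,5} is lower than {3,4,7} at the first point of difference.
This places a bromo group at C-4; a fluoro group at C-1; a methyl group at C-5.
Prefixes are listed alphabetically: bromo, fluoro, methyl.
Assembling the pieces gives 4-bromo-1-fluoro-5-methylheptane.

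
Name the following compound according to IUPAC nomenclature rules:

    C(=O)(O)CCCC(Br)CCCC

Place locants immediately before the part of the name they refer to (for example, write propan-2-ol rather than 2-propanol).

5-bromononanoic acid

The longest chain bearing the –COOH group is 9 carbons long (nonane).
A carboxylic acid (terminal –COOH) is the principal characteristic group, giving the suffix -oic acid.
The numbering direction is chosen so that the carboxylic acid carbon is C-1 by definition.
That gives a bromo group at C-5.
Assembling the pieces gives 5-bromononanoic acid.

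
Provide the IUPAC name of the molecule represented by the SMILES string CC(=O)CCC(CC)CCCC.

5-ethylnonan-2-one

The longest chain bearing the carbonyl is 9 carbons long (nonane).
The principal characteristic group is a ketone (C=O on an internal carbon), named with the suffix -one.
Number the chain so that numbering from this end puts the carbonyl group at C-2 rather than C-8.
That gives the carbonyl at C-2; an ethyl group at C-5.
The name is 5-ethylnonan-2-one.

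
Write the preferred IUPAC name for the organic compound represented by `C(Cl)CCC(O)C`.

5-chloropentan-2-ol

The longest carbon chain that includes the –OH group has 5 carbons, so the parent hydride is pentane.
The highest-priority functional group is an alcohol (–OH), so the name ends in -ol.
Number the chain so that numbering from this end puts the hydroxyl group at C-2 rather than C-4.
This places the hydroxyl at C-2; a chloro group at C-5.
Putting it together: 5-chloropentan-2-ol.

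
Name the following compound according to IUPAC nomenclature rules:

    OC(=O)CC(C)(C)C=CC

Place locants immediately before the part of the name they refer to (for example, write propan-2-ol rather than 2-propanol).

Counting along the main chain through the –COOH group and the multiple bond gives 6 carbons: the parent is hexane.
A carboxylic acid (terminal –COOH) is the principal characteristic group, giving the suffix -oic acid.
There is one C=C double bond, indicated by the ending -ene.
Choose the numbering such that the carboxylic acid carbon is C-1 by definition.
This places the double bond between C-4 and C-5; two methyl groups at C-3.
The name is 3,3-dimethylhex-4-enoic acid.

3,3-dimethylhex-4-enoic acid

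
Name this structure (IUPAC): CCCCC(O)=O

pentanoic acid

Counting along the main chain through the –COOH group gives 5 carbons: the parent is pentane.
A carboxylic acid (terminal –COOH) is the principal characteristic group, giving the suffix -oic acid.
The numbering direction is chosen so that the carboxylic acid carbon is C-1 by definition.
Putting it together: pentanoic acid.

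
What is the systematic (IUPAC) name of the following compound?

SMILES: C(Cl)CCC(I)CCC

The parent chain contains 7 carbons (heptane).
Choose the numbering such that the substituent locant set {1,4} is lower than {4,7} at the first point of difference.
With this numbering: a chloro group at C-1; an iodo group at C-4.
The substituents are ordered alphabetically, ignoring any di-/tri- multipliers.
Putting it together: 1-chloro-4-iodoheptane.

1-chloro-4-iodoheptane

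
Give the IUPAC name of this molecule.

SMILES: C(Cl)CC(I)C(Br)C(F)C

The longest continuous carbon chain has 6 atoms, so the parent hydride is hexane.
The numbering direction is chosen so that the substituent locant set {1,3,4,5} is lower than {2,3,4,6} at the first point of difference.
With this numbering: a bromo group at C-4; a chloro group at C-1; a fluoro group at C-5; an iodo group at C-3.
Substituent prefixes are cited in alphabetical order (multiplying prefixes like di-/tri- are ignored for ordering).
Putting it together: 4-bromo-1-chloro-5-fluoro-3-iodohexane.

4-bromo-1-chloro-5-fluoro-3-iodohexane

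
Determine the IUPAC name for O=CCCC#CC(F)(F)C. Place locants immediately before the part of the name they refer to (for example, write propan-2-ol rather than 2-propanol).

6,6-difluorohept-4-ynal

The longest chain bearing the –CHO group and the multiple bond is 7 carbons long (heptane).
The highest-priority functional group is an aldehyde (terminal –CHO), so the name ends in -al.
There is one C≡C triple bond, indicated by the ending -yne.
The numbering direction is chosen so that the aldehyde carbon is C-1 by definition.
With this numbering: the triple bond between C-4 and C-5; two fluoro groups at C-6.
Putting it together: 6,6-difluorohept-4-ynal.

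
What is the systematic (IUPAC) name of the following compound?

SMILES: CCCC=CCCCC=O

The longest carbon chain that includes the –CHO group and the multiple bond has 9 carbons, so the parent hydride is nonane.
The highest-priority functional group is an aldehyde (terminal –CHO), so the name ends in -al.
A C=C double bond in the chain gives the infix -ene-.
Choose the numbering such that the aldehyde carbon is C-1 by definition.
With this numbering: the double bond between C-5 and C-6.
Putting it together: non-5-enal.

non-5-enal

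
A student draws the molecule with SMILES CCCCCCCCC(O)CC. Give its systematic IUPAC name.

The longest chain bearing the –OH group is 11 carbons long (undecane).
The highest-priority functional group is an alcohol (–OH), so the name ends in -ol.
The numbering direction is chosen so that numbering from this end puts the hydroxyl group at C-3 rather than C-9.
This places the hydroxyl at C-3.
The name is undecan-3-ol.

undecan-3-ol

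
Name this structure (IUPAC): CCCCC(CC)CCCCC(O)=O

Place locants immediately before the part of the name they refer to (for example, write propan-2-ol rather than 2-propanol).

6-ethyldecanoic acid

Counting along the main chain through the –COOH group gives 10 carbons: the parent is decane.
The highest-priority functional group is a carboxylic acid (terminal –COOH), so the name ends in -oic acid.
The numbering direction is chosen so that the carboxylic acid carbon is C-1 by definition.
This places an ethyl group at C-6.
Putting it together: 6-ethyldecanoic acid.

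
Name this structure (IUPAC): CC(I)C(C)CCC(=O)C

6-iodo-5-methylheptan-2-one

The longest chain bearing the carbonyl is 7 carbons long (heptane).
The highest-priority functional group is a ketone (C=O on an internal carbon), so the name ends in -one.
Number the chain so that numbering from this end puts the carbonyl group at C-2 rather than C-6.
With this numbering: the carbonyl at C-2; an iodo group at C-6; a methyl group at C-5.
Prefixes are listed alphabetically: iodo, methyl.
The name is 6-iodo-5-methylheptan-2-one.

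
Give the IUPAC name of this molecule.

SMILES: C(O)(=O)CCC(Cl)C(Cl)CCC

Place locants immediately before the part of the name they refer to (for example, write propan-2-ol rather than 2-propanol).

The longest chain bearing the –COOH group is 8 carbons long (octane).
The principal characteristic group is a carboxylic acid (terminal –COOH), named with the suffix -oic acid.
Number the chain so that the carboxylic acid carbon is C-1 by definition.
That gives chloro groups at C-4 and C-5.
Putting it together: 4,5-dichlorooctanoic acid.

4,5-dichlorooctanoic acid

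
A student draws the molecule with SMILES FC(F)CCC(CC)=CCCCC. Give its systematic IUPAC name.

The longest chain bearing the multiple bond is 9 carbons long (nonane).
There is one C=C double bond, indicated by the ending -ene.
The numbering direction is chosen so that numbering from this end puts the double bond at C-4 rather than C-5.
With this numbering: the double bond between C-4 and C-5; an ethyl group at C-4; two fluoro groups at C-1.
Substituent prefixes are cited in alphabetical order (multiplying prefixes like di-/tri- are ignored for ordering).
Putting it together: 4-ethyl-1,1-difluoronon-4-ene.

4-ethyl-1,1-difluoronon-4-ene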